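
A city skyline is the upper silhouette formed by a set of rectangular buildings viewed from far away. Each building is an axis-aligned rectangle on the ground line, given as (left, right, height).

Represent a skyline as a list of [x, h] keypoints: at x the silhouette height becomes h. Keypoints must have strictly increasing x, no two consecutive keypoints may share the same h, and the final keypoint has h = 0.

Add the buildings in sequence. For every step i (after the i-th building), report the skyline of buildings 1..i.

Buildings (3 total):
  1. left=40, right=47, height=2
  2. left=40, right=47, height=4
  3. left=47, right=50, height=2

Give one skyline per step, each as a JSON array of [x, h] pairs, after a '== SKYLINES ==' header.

== SKYLINES ==
[[40,2],[47,0]]
[[40,4],[47,0]]
[[40,4],[47,2],[50,0]]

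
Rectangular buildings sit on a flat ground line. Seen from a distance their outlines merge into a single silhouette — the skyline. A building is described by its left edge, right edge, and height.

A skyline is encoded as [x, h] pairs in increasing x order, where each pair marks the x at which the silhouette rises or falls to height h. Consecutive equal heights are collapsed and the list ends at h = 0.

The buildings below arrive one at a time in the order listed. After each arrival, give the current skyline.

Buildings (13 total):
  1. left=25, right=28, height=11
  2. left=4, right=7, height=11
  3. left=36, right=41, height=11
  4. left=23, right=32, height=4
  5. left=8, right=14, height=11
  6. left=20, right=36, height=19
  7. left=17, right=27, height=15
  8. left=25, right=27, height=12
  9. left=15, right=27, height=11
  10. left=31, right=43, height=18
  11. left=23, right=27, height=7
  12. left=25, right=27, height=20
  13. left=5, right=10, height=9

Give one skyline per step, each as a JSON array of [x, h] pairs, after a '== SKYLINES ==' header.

== SKYLINES ==
[[25,11],[28,0]]
[[4,11],[7,0],[25,11],[28,0]]
[[4,11],[7,0],[25,11],[28,0],[36,11],[41,0]]
[[4,11],[7,0],[23,4],[25,11],[28,4],[32,0],[36,11],[41,0]]
[[4,11],[7,0],[8,11],[14,0],[23,4],[25,11],[28,4],[32,0],[36,11],[41,0]]
[[4,11],[7,0],[8,11],[14,0],[20,19],[36,11],[41,0]]
[[4,11],[7,0],[8,11],[14,0],[17,15],[20,19],[36,11],[41,0]]
[[4,11],[7,0],[8,11],[14,0],[17,15],[20,19],[36,11],[41,0]]
[[4,11],[7,0],[8,11],[14,0],[15,11],[17,15],[20,19],[36,11],[41,0]]
[[4,11],[7,0],[8,11],[14,0],[15,11],[17,15],[20,19],[36,18],[43,0]]
[[4,11],[7,0],[8,11],[14,0],[15,11],[17,15],[20,19],[36,18],[43,0]]
[[4,11],[7,0],[8,11],[14,0],[15,11],[17,15],[20,19],[25,20],[27,19],[36,18],[43,0]]
[[4,11],[7,9],[8,11],[14,0],[15,11],[17,15],[20,19],[25,20],[27,19],[36,18],[43,0]]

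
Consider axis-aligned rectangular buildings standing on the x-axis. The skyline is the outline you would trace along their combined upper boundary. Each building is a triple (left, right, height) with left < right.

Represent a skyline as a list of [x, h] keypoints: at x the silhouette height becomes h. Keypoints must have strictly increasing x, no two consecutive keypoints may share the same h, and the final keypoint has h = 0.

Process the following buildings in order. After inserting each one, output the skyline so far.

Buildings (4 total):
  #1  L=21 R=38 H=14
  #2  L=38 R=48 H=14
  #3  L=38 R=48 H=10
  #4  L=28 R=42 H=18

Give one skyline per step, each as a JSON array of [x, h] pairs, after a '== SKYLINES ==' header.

== SKYLINES ==
[[21,14],[38,0]]
[[21,14],[48,0]]
[[21,14],[48,0]]
[[21,14],[28,18],[42,14],[48,0]]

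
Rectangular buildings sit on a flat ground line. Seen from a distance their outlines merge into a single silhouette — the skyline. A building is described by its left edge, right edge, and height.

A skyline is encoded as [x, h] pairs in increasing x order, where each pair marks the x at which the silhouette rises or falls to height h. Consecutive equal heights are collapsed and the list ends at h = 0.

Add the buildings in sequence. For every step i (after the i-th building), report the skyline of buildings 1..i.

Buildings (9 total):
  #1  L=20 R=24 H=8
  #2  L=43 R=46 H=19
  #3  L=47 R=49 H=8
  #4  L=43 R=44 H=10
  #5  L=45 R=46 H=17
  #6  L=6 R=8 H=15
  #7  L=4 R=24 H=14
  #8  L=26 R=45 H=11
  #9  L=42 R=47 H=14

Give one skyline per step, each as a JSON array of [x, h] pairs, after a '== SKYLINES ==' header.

== SKYLINES ==
[[20,8],[24,0]]
[[20,8],[24,0],[43,19],[46,0]]
[[20,8],[24,0],[43,19],[46,0],[47,8],[49,0]]
[[20,8],[24,0],[43,19],[46,0],[47,8],[49,0]]
[[20,8],[24,0],[43,19],[46,0],[47,8],[49,0]]
[[6,15],[8,0],[20,8],[24,0],[43,19],[46,0],[47,8],[49,0]]
[[4,14],[6,15],[8,14],[24,0],[43,19],[46,0],[47,8],[49,0]]
[[4,14],[6,15],[8,14],[24,0],[26,11],[43,19],[46,0],[47,8],[49,0]]
[[4,14],[6,15],[8,14],[24,0],[26,11],[42,14],[43,19],[46,14],[47,8],[49,0]]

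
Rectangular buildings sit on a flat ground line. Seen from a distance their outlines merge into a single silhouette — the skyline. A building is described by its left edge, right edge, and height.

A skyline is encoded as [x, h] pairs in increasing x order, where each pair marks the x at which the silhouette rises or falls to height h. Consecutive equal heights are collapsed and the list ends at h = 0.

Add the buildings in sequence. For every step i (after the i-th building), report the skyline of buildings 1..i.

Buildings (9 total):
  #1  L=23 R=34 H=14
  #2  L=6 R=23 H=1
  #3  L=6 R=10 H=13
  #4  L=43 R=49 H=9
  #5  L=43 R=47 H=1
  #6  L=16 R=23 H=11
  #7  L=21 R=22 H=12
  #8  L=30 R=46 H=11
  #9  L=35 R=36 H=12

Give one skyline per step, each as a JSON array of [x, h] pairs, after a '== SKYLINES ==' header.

== SKYLINES ==
[[23,14],[34,0]]
[[6,1],[23,14],[34,0]]
[[6,13],[10,1],[23,14],[34,0]]
[[6,13],[10,1],[23,14],[34,0],[43,9],[49,0]]
[[6,13],[10,1],[23,14],[34,0],[43,9],[49,0]]
[[6,13],[10,1],[16,11],[23,14],[34,0],[43,9],[49,0]]
[[6,13],[10,1],[16,11],[21,12],[22,11],[23,14],[34,0],[43,9],[49,0]]
[[6,13],[10,1],[16,11],[21,12],[22,11],[23,14],[34,11],[46,9],[49,0]]
[[6,13],[10,1],[16,11],[21,12],[22,11],[23,14],[34,11],[35,12],[36,11],[46,9],[49,0]]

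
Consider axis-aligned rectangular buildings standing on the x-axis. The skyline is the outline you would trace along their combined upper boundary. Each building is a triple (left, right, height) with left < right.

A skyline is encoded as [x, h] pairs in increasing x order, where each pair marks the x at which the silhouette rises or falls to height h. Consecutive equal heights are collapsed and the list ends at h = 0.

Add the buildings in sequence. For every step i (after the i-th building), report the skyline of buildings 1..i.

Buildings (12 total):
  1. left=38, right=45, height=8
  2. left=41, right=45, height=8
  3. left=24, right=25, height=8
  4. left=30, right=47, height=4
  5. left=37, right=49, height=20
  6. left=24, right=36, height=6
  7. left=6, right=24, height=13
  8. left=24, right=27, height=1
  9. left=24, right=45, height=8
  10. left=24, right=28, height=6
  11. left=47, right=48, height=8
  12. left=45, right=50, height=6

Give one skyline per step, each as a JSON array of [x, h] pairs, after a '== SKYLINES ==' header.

== SKYLINES ==
[[38,8],[45,0]]
[[38,8],[45,0]]
[[24,8],[25,0],[38,8],[45,0]]
[[24,8],[25,0],[30,4],[38,8],[45,4],[47,0]]
[[24,8],[25,0],[30,4],[37,20],[49,0]]
[[24,8],[25,6],[36,4],[37,20],[49,0]]
[[6,13],[24,8],[25,6],[36,4],[37,20],[49,0]]
[[6,13],[24,8],[25,6],[36,4],[37,20],[49,0]]
[[6,13],[24,8],[37,20],[49,0]]
[[6,13],[24,8],[37,20],[49,0]]
[[6,13],[24,8],[37,20],[49,0]]
[[6,13],[24,8],[37,20],[49,6],[50,0]]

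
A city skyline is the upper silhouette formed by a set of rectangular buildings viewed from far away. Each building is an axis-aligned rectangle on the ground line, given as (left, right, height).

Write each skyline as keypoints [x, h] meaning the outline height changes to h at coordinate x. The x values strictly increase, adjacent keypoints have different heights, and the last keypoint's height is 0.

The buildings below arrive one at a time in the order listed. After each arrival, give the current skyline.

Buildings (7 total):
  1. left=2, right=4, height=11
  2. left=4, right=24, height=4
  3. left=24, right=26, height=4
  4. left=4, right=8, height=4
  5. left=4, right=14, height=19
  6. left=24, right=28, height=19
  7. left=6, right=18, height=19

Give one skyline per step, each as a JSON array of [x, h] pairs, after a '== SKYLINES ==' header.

== SKYLINES ==
[[2,11],[4,0]]
[[2,11],[4,4],[24,0]]
[[2,11],[4,4],[26,0]]
[[2,11],[4,4],[26,0]]
[[2,11],[4,19],[14,4],[26,0]]
[[2,11],[4,19],[14,4],[24,19],[28,0]]
[[2,11],[4,19],[18,4],[24,19],[28,0]]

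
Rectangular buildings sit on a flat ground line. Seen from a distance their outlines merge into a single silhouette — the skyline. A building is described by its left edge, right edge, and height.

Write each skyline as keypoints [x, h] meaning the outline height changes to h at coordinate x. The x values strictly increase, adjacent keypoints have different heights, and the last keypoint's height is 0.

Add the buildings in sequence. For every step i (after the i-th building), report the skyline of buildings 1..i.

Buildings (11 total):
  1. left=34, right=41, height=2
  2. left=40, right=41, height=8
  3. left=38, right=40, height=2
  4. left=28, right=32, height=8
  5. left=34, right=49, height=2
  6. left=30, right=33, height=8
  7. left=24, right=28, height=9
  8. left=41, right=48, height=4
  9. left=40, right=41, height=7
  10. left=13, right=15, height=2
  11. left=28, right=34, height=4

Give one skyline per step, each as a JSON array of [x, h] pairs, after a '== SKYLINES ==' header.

== SKYLINES ==
[[34,2],[41,0]]
[[34,2],[40,8],[41,0]]
[[34,2],[40,8],[41,0]]
[[28,8],[32,0],[34,2],[40,8],[41,0]]
[[28,8],[32,0],[34,2],[40,8],[41,2],[49,0]]
[[28,8],[33,0],[34,2],[40,8],[41,2],[49,0]]
[[24,9],[28,8],[33,0],[34,2],[40,8],[41,2],[49,0]]
[[24,9],[28,8],[33,0],[34,2],[40,8],[41,4],[48,2],[49,0]]
[[24,9],[28,8],[33,0],[34,2],[40,8],[41,4],[48,2],[49,0]]
[[13,2],[15,0],[24,9],[28,8],[33,0],[34,2],[40,8],[41,4],[48,2],[49,0]]
[[13,2],[15,0],[24,9],[28,8],[33,4],[34,2],[40,8],[41,4],[48,2],[49,0]]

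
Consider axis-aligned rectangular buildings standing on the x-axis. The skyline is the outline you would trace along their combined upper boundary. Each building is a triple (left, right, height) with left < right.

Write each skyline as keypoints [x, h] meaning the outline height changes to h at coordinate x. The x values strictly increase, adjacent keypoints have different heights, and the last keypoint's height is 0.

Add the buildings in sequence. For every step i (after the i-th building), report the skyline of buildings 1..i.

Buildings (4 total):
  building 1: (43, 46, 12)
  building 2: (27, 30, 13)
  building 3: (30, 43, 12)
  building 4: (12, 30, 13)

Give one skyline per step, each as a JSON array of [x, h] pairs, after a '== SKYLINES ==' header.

== SKYLINES ==
[[43,12],[46,0]]
[[27,13],[30,0],[43,12],[46,0]]
[[27,13],[30,12],[46,0]]
[[12,13],[30,12],[46,0]]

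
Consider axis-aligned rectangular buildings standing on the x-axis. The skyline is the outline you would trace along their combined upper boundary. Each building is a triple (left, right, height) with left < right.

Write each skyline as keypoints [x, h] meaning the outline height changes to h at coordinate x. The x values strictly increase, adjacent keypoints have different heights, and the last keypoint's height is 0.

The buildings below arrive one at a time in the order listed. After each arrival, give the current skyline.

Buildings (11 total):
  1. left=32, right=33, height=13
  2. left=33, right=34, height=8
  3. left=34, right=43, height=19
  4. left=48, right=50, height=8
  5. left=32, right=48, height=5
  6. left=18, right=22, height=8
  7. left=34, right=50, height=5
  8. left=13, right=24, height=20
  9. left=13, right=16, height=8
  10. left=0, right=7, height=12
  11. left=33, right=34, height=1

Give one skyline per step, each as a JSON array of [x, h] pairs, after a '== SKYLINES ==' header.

== SKYLINES ==
[[32,13],[33,0]]
[[32,13],[33,8],[34,0]]
[[32,13],[33,8],[34,19],[43,0]]
[[32,13],[33,8],[34,19],[43,0],[48,8],[50,0]]
[[32,13],[33,8],[34,19],[43,5],[48,8],[50,0]]
[[18,8],[22,0],[32,13],[33,8],[34,19],[43,5],[48,8],[50,0]]
[[18,8],[22,0],[32,13],[33,8],[34,19],[43,5],[48,8],[50,0]]
[[13,20],[24,0],[32,13],[33,8],[34,19],[43,5],[48,8],[50,0]]
[[13,20],[24,0],[32,13],[33,8],[34,19],[43,5],[48,8],[50,0]]
[[0,12],[7,0],[13,20],[24,0],[32,13],[33,8],[34,19],[43,5],[48,8],[50,0]]
[[0,12],[7,0],[13,20],[24,0],[32,13],[33,8],[34,19],[43,5],[48,8],[50,0]]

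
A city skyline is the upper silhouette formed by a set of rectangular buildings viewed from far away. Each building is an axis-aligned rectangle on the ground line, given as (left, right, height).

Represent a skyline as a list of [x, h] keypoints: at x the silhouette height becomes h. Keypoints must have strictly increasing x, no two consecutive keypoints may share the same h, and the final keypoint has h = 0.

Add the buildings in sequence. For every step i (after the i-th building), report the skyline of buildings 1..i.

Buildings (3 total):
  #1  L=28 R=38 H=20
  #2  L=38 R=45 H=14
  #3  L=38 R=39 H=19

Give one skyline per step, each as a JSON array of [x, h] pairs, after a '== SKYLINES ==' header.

== SKYLINES ==
[[28,20],[38,0]]
[[28,20],[38,14],[45,0]]
[[28,20],[38,19],[39,14],[45,0]]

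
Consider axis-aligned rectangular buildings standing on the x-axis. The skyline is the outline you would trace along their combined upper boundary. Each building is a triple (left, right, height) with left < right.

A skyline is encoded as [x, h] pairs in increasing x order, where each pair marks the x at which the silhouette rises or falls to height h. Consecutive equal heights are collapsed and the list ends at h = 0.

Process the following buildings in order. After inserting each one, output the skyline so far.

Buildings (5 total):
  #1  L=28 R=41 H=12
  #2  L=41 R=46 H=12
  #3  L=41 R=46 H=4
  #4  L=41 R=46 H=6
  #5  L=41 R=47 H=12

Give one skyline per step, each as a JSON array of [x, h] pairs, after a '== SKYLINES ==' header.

== SKYLINES ==
[[28,12],[41,0]]
[[28,12],[46,0]]
[[28,12],[46,0]]
[[28,12],[46,0]]
[[28,12],[47,0]]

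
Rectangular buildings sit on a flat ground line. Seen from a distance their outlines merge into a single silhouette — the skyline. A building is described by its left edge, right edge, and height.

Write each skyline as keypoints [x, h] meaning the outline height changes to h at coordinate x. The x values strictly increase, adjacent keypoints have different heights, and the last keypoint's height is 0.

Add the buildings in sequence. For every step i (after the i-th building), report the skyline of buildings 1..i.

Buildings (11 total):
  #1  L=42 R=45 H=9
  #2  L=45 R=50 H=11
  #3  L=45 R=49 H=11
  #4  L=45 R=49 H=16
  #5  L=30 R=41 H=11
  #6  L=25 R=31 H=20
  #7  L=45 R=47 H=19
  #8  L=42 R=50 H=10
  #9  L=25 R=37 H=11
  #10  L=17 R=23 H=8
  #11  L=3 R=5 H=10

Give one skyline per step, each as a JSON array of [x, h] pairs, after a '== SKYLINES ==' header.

== SKYLINES ==
[[42,9],[45,0]]
[[42,9],[45,11],[50,0]]
[[42,9],[45,11],[50,0]]
[[42,9],[45,16],[49,11],[50,0]]
[[30,11],[41,0],[42,9],[45,16],[49,11],[50,0]]
[[25,20],[31,11],[41,0],[42,9],[45,16],[49,11],[50,0]]
[[25,20],[31,11],[41,0],[42,9],[45,19],[47,16],[49,11],[50,0]]
[[25,20],[31,11],[41,0],[42,10],[45,19],[47,16],[49,11],[50,0]]
[[25,20],[31,11],[41,0],[42,10],[45,19],[47,16],[49,11],[50,0]]
[[17,8],[23,0],[25,20],[31,11],[41,0],[42,10],[45,19],[47,16],[49,11],[50,0]]
[[3,10],[5,0],[17,8],[23,0],[25,20],[31,11],[41,0],[42,10],[45,19],[47,16],[49,11],[50,0]]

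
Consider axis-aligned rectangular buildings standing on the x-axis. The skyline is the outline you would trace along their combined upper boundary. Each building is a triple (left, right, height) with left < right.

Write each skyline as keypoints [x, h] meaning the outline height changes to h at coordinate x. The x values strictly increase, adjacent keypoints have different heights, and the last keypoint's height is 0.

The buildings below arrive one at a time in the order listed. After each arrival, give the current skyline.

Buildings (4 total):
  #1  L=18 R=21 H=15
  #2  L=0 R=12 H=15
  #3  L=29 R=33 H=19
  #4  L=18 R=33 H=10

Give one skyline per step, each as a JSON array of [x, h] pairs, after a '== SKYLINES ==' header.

== SKYLINES ==
[[18,15],[21,0]]
[[0,15],[12,0],[18,15],[21,0]]
[[0,15],[12,0],[18,15],[21,0],[29,19],[33,0]]
[[0,15],[12,0],[18,15],[21,10],[29,19],[33,0]]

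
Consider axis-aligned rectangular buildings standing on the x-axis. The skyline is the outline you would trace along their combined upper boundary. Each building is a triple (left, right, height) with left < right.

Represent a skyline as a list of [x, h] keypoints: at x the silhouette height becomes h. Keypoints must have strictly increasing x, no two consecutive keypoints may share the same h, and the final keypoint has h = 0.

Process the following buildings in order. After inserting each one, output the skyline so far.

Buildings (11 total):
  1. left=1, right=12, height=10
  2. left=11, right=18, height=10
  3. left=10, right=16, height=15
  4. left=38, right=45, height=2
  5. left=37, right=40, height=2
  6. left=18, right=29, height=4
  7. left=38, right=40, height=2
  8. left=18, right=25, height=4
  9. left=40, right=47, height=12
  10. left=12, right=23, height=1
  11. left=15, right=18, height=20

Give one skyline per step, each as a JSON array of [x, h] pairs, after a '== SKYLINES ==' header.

== SKYLINES ==
[[1,10],[12,0]]
[[1,10],[18,0]]
[[1,10],[10,15],[16,10],[18,0]]
[[1,10],[10,15],[16,10],[18,0],[38,2],[45,0]]
[[1,10],[10,15],[16,10],[18,0],[37,2],[45,0]]
[[1,10],[10,15],[16,10],[18,4],[29,0],[37,2],[45,0]]
[[1,10],[10,15],[16,10],[18,4],[29,0],[37,2],[45,0]]
[[1,10],[10,15],[16,10],[18,4],[29,0],[37,2],[45,0]]
[[1,10],[10,15],[16,10],[18,4],[29,0],[37,2],[40,12],[47,0]]
[[1,10],[10,15],[16,10],[18,4],[29,0],[37,2],[40,12],[47,0]]
[[1,10],[10,15],[15,20],[18,4],[29,0],[37,2],[40,12],[47,0]]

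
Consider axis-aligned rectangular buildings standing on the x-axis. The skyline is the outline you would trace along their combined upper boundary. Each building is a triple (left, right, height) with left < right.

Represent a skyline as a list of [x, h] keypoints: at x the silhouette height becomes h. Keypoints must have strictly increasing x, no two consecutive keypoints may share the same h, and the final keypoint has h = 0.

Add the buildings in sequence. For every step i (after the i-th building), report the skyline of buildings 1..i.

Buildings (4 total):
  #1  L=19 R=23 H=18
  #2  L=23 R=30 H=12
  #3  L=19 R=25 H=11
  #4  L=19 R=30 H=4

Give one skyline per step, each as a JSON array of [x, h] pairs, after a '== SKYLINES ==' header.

== SKYLINES ==
[[19,18],[23,0]]
[[19,18],[23,12],[30,0]]
[[19,18],[23,12],[30,0]]
[[19,18],[23,12],[30,0]]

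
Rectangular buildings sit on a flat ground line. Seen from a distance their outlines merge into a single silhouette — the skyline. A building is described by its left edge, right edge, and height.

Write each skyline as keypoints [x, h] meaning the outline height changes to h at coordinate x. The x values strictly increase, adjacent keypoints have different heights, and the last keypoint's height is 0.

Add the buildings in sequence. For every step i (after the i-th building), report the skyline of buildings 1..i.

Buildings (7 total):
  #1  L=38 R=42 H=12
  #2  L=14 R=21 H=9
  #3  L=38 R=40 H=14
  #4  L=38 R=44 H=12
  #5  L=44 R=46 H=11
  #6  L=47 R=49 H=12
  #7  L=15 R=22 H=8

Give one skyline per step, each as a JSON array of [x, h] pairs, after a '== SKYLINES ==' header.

== SKYLINES ==
[[38,12],[42,0]]
[[14,9],[21,0],[38,12],[42,0]]
[[14,9],[21,0],[38,14],[40,12],[42,0]]
[[14,9],[21,0],[38,14],[40,12],[44,0]]
[[14,9],[21,0],[38,14],[40,12],[44,11],[46,0]]
[[14,9],[21,0],[38,14],[40,12],[44,11],[46,0],[47,12],[49,0]]
[[14,9],[21,8],[22,0],[38,14],[40,12],[44,11],[46,0],[47,12],[49,0]]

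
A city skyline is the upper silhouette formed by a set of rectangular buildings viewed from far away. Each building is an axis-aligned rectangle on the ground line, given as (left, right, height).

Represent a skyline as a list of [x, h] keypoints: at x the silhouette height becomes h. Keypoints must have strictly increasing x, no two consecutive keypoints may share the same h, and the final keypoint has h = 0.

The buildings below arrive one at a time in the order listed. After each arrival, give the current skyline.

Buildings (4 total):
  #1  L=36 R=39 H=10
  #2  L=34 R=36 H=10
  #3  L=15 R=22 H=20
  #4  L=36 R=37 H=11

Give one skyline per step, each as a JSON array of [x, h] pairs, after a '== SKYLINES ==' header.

== SKYLINES ==
[[36,10],[39,0]]
[[34,10],[39,0]]
[[15,20],[22,0],[34,10],[39,0]]
[[15,20],[22,0],[34,10],[36,11],[37,10],[39,0]]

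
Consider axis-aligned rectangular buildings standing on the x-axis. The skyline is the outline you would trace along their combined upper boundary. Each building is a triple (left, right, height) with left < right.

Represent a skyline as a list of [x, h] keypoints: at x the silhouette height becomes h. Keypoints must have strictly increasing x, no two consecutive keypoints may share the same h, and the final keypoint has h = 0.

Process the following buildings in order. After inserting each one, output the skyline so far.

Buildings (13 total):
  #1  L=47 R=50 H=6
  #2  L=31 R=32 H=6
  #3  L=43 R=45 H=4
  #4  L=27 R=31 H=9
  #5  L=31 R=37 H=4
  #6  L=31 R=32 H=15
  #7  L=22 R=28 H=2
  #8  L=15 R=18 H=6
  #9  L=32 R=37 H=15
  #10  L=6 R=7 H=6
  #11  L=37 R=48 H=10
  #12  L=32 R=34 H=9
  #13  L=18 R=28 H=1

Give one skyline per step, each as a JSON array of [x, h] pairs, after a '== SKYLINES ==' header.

== SKYLINES ==
[[47,6],[50,0]]
[[31,6],[32,0],[47,6],[50,0]]
[[31,6],[32,0],[43,4],[45,0],[47,6],[50,0]]
[[27,9],[31,6],[32,0],[43,4],[45,0],[47,6],[50,0]]
[[27,9],[31,6],[32,4],[37,0],[43,4],[45,0],[47,6],[50,0]]
[[27,9],[31,15],[32,4],[37,0],[43,4],[45,0],[47,6],[50,0]]
[[22,2],[27,9],[31,15],[32,4],[37,0],[43,4],[45,0],[47,6],[50,0]]
[[15,6],[18,0],[22,2],[27,9],[31,15],[32,4],[37,0],[43,4],[45,0],[47,6],[50,0]]
[[15,6],[18,0],[22,2],[27,9],[31,15],[37,0],[43,4],[45,0],[47,6],[50,0]]
[[6,6],[7,0],[15,6],[18,0],[22,2],[27,9],[31,15],[37,0],[43,4],[45,0],[47,6],[50,0]]
[[6,6],[7,0],[15,6],[18,0],[22,2],[27,9],[31,15],[37,10],[48,6],[50,0]]
[[6,6],[7,0],[15,6],[18,0],[22,2],[27,9],[31,15],[37,10],[48,6],[50,0]]
[[6,6],[7,0],[15,6],[18,1],[22,2],[27,9],[31,15],[37,10],[48,6],[50,0]]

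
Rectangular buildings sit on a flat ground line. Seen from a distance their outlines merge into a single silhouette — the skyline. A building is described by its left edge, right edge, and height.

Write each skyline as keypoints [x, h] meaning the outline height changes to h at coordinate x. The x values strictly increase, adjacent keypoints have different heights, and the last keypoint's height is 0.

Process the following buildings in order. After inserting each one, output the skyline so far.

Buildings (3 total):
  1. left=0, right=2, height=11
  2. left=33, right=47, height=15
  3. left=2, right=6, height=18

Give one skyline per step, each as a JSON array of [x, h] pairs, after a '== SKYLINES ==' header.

== SKYLINES ==
[[0,11],[2,0]]
[[0,11],[2,0],[33,15],[47,0]]
[[0,11],[2,18],[6,0],[33,15],[47,0]]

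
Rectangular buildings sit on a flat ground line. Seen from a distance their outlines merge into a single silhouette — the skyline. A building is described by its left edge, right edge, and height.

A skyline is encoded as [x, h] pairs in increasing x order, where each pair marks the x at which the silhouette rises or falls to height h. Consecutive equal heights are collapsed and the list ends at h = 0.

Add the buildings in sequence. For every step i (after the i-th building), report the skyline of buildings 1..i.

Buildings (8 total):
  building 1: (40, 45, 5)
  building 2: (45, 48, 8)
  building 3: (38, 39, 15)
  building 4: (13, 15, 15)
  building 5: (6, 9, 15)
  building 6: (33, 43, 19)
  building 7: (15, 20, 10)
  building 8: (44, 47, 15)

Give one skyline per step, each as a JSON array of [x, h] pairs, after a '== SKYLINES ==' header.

== SKYLINES ==
[[40,5],[45,0]]
[[40,5],[45,8],[48,0]]
[[38,15],[39,0],[40,5],[45,8],[48,0]]
[[13,15],[15,0],[38,15],[39,0],[40,5],[45,8],[48,0]]
[[6,15],[9,0],[13,15],[15,0],[38,15],[39,0],[40,5],[45,8],[48,0]]
[[6,15],[9,0],[13,15],[15,0],[33,19],[43,5],[45,8],[48,0]]
[[6,15],[9,0],[13,15],[15,10],[20,0],[33,19],[43,5],[45,8],[48,0]]
[[6,15],[9,0],[13,15],[15,10],[20,0],[33,19],[43,5],[44,15],[47,8],[48,0]]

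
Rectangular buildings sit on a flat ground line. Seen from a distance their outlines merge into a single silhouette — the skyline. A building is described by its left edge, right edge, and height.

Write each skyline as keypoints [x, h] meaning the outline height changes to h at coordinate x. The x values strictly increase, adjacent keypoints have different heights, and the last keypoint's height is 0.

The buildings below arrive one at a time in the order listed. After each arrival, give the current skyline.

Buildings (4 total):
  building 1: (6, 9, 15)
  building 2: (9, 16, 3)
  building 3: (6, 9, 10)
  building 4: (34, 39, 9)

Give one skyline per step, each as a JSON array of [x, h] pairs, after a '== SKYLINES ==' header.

== SKYLINES ==
[[6,15],[9,0]]
[[6,15],[9,3],[16,0]]
[[6,15],[9,3],[16,0]]
[[6,15],[9,3],[16,0],[34,9],[39,0]]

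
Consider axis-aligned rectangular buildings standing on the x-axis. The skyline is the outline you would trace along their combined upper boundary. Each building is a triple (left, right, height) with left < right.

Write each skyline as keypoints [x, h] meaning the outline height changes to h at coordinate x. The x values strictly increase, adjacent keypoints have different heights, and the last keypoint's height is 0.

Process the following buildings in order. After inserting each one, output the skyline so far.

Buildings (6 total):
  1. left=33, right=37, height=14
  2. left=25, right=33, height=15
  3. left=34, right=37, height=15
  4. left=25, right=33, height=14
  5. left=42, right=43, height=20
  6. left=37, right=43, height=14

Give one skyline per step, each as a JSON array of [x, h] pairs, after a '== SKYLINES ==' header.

== SKYLINES ==
[[33,14],[37,0]]
[[25,15],[33,14],[37,0]]
[[25,15],[33,14],[34,15],[37,0]]
[[25,15],[33,14],[34,15],[37,0]]
[[25,15],[33,14],[34,15],[37,0],[42,20],[43,0]]
[[25,15],[33,14],[34,15],[37,14],[42,20],[43,0]]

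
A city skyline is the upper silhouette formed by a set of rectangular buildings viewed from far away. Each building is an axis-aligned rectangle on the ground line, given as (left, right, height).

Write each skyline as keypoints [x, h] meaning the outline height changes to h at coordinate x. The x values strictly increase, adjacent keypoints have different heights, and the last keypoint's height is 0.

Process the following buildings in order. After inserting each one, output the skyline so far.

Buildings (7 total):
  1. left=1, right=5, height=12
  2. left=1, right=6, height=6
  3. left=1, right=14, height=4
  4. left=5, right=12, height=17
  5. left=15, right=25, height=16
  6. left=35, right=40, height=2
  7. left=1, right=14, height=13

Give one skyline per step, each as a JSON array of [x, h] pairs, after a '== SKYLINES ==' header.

== SKYLINES ==
[[1,12],[5,0]]
[[1,12],[5,6],[6,0]]
[[1,12],[5,6],[6,4],[14,0]]
[[1,12],[5,17],[12,4],[14,0]]
[[1,12],[5,17],[12,4],[14,0],[15,16],[25,0]]
[[1,12],[5,17],[12,4],[14,0],[15,16],[25,0],[35,2],[40,0]]
[[1,13],[5,17],[12,13],[14,0],[15,16],[25,0],[35,2],[40,0]]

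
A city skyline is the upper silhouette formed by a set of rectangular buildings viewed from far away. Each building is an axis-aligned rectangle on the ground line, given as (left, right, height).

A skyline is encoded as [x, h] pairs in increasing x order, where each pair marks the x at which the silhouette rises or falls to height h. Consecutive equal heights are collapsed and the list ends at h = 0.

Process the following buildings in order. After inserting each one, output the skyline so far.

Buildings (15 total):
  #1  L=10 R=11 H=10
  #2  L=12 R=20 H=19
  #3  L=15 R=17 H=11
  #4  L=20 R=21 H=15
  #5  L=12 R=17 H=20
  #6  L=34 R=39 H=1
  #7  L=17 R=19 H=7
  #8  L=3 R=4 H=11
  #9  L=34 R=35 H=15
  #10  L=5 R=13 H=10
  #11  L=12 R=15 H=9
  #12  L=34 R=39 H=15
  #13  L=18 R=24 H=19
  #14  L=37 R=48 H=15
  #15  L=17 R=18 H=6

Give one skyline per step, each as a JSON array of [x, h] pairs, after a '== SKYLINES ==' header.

== SKYLINES ==
[[10,10],[11,0]]
[[10,10],[11,0],[12,19],[20,0]]
[[10,10],[11,0],[12,19],[20,0]]
[[10,10],[11,0],[12,19],[20,15],[21,0]]
[[10,10],[11,0],[12,20],[17,19],[20,15],[21,0]]
[[10,10],[11,0],[12,20],[17,19],[20,15],[21,0],[34,1],[39,0]]
[[10,10],[11,0],[12,20],[17,19],[20,15],[21,0],[34,1],[39,0]]
[[3,11],[4,0],[10,10],[11,0],[12,20],[17,19],[20,15],[21,0],[34,1],[39,0]]
[[3,11],[4,0],[10,10],[11,0],[12,20],[17,19],[20,15],[21,0],[34,15],[35,1],[39,0]]
[[3,11],[4,0],[5,10],[12,20],[17,19],[20,15],[21,0],[34,15],[35,1],[39,0]]
[[3,11],[4,0],[5,10],[12,20],[17,19],[20,15],[21,0],[34,15],[35,1],[39,0]]
[[3,11],[4,0],[5,10],[12,20],[17,19],[20,15],[21,0],[34,15],[39,0]]
[[3,11],[4,0],[5,10],[12,20],[17,19],[24,0],[34,15],[39,0]]
[[3,11],[4,0],[5,10],[12,20],[17,19],[24,0],[34,15],[48,0]]
[[3,11],[4,0],[5,10],[12,20],[17,19],[24,0],[34,15],[48,0]]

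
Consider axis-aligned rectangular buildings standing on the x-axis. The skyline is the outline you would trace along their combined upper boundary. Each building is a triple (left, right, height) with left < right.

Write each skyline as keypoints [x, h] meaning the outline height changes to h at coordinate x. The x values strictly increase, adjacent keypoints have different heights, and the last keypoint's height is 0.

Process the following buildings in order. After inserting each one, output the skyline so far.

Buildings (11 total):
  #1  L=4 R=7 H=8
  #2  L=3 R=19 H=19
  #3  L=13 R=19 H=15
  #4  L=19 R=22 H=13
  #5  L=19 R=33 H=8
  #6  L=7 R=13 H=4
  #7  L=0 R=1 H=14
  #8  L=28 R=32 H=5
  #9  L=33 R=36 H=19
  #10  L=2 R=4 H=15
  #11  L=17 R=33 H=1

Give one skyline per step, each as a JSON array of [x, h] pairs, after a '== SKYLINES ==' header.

== SKYLINES ==
[[4,8],[7,0]]
[[3,19],[19,0]]
[[3,19],[19,0]]
[[3,19],[19,13],[22,0]]
[[3,19],[19,13],[22,8],[33,0]]
[[3,19],[19,13],[22,8],[33,0]]
[[0,14],[1,0],[3,19],[19,13],[22,8],[33,0]]
[[0,14],[1,0],[3,19],[19,13],[22,8],[33,0]]
[[0,14],[1,0],[3,19],[19,13],[22,8],[33,19],[36,0]]
[[0,14],[1,0],[2,15],[3,19],[19,13],[22,8],[33,19],[36,0]]
[[0,14],[1,0],[2,15],[3,19],[19,13],[22,8],[33,19],[36,0]]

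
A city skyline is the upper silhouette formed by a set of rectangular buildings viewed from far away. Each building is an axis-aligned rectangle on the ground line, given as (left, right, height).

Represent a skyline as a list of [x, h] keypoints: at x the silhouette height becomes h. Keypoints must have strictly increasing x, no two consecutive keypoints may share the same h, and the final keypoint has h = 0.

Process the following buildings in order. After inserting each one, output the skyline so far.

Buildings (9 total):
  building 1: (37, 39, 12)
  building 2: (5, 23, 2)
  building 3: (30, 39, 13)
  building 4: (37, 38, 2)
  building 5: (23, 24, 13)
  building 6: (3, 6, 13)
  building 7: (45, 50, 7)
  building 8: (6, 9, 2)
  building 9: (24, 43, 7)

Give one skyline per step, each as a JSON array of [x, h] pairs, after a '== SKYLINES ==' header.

== SKYLINES ==
[[37,12],[39,0]]
[[5,2],[23,0],[37,12],[39,0]]
[[5,2],[23,0],[30,13],[39,0]]
[[5,2],[23,0],[30,13],[39,0]]
[[5,2],[23,13],[24,0],[30,13],[39,0]]
[[3,13],[6,2],[23,13],[24,0],[30,13],[39,0]]
[[3,13],[6,2],[23,13],[24,0],[30,13],[39,0],[45,7],[50,0]]
[[3,13],[6,2],[23,13],[24,0],[30,13],[39,0],[45,7],[50,0]]
[[3,13],[6,2],[23,13],[24,7],[30,13],[39,7],[43,0],[45,7],[50,0]]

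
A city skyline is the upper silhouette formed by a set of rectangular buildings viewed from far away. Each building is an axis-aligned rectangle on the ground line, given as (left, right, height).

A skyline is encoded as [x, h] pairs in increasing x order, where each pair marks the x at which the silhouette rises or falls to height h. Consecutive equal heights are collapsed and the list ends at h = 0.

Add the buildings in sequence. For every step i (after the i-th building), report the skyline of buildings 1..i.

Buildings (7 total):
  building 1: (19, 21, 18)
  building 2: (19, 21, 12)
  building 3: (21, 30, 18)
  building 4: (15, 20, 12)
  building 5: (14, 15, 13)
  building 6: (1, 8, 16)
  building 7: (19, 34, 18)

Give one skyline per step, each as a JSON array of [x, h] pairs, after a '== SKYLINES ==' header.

== SKYLINES ==
[[19,18],[21,0]]
[[19,18],[21,0]]
[[19,18],[30,0]]
[[15,12],[19,18],[30,0]]
[[14,13],[15,12],[19,18],[30,0]]
[[1,16],[8,0],[14,13],[15,12],[19,18],[30,0]]
[[1,16],[8,0],[14,13],[15,12],[19,18],[34,0]]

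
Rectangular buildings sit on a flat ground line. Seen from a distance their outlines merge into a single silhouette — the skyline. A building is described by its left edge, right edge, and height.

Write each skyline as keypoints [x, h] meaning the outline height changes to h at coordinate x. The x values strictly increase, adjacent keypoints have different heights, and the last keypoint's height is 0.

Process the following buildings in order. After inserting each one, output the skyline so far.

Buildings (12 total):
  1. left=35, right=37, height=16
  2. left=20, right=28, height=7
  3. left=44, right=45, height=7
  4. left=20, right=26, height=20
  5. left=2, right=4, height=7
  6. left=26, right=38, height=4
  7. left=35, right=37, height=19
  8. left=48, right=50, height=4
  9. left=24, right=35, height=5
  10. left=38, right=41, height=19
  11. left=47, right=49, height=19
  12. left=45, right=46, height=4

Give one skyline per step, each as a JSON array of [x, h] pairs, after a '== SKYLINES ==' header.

== SKYLINES ==
[[35,16],[37,0]]
[[20,7],[28,0],[35,16],[37,0]]
[[20,7],[28,0],[35,16],[37,0],[44,7],[45,0]]
[[20,20],[26,7],[28,0],[35,16],[37,0],[44,7],[45,0]]
[[2,7],[4,0],[20,20],[26,7],[28,0],[35,16],[37,0],[44,7],[45,0]]
[[2,7],[4,0],[20,20],[26,7],[28,4],[35,16],[37,4],[38,0],[44,7],[45,0]]
[[2,7],[4,0],[20,20],[26,7],[28,4],[35,19],[37,4],[38,0],[44,7],[45,0]]
[[2,7],[4,0],[20,20],[26,7],[28,4],[35,19],[37,4],[38,0],[44,7],[45,0],[48,4],[50,0]]
[[2,7],[4,0],[20,20],[26,7],[28,5],[35,19],[37,4],[38,0],[44,7],[45,0],[48,4],[50,0]]
[[2,7],[4,0],[20,20],[26,7],[28,5],[35,19],[37,4],[38,19],[41,0],[44,7],[45,0],[48,4],[50,0]]
[[2,7],[4,0],[20,20],[26,7],[28,5],[35,19],[37,4],[38,19],[41,0],[44,7],[45,0],[47,19],[49,4],[50,0]]
[[2,7],[4,0],[20,20],[26,7],[28,5],[35,19],[37,4],[38,19],[41,0],[44,7],[45,4],[46,0],[47,19],[49,4],[50,0]]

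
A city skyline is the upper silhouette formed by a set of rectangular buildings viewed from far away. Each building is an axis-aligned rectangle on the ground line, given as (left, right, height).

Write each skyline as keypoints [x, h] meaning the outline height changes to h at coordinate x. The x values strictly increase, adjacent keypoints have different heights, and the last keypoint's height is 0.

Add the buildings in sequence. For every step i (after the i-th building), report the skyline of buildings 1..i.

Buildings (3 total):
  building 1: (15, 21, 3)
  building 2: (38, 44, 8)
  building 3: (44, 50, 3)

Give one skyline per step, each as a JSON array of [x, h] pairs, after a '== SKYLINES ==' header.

== SKYLINES ==
[[15,3],[21,0]]
[[15,3],[21,0],[38,8],[44,0]]
[[15,3],[21,0],[38,8],[44,3],[50,0]]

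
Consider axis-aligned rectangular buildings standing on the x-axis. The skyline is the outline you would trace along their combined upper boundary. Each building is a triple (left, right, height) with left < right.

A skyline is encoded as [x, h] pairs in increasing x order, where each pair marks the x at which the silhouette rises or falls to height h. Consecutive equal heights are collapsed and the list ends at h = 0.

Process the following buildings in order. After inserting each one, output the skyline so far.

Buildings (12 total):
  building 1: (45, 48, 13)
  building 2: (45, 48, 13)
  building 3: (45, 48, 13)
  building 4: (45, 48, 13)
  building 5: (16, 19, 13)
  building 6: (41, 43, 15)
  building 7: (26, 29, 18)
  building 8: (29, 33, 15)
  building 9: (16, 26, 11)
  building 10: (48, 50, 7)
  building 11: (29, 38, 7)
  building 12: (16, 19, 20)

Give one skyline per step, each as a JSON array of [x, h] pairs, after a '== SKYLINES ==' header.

== SKYLINES ==
[[45,13],[48,0]]
[[45,13],[48,0]]
[[45,13],[48,0]]
[[45,13],[48,0]]
[[16,13],[19,0],[45,13],[48,0]]
[[16,13],[19,0],[41,15],[43,0],[45,13],[48,0]]
[[16,13],[19,0],[26,18],[29,0],[41,15],[43,0],[45,13],[48,0]]
[[16,13],[19,0],[26,18],[29,15],[33,0],[41,15],[43,0],[45,13],[48,0]]
[[16,13],[19,11],[26,18],[29,15],[33,0],[41,15],[43,0],[45,13],[48,0]]
[[16,13],[19,11],[26,18],[29,15],[33,0],[41,15],[43,0],[45,13],[48,7],[50,0]]
[[16,13],[19,11],[26,18],[29,15],[33,7],[38,0],[41,15],[43,0],[45,13],[48,7],[50,0]]
[[16,20],[19,11],[26,18],[29,15],[33,7],[38,0],[41,15],[43,0],[45,13],[48,7],[50,0]]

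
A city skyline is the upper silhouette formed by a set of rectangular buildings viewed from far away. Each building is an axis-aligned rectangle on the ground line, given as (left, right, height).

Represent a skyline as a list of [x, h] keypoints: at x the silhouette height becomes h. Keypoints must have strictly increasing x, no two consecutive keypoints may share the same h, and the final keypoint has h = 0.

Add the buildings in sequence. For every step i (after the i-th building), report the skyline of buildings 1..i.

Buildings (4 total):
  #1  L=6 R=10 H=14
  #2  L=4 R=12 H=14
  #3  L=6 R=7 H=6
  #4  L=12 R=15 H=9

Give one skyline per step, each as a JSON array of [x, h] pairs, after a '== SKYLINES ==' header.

== SKYLINES ==
[[6,14],[10,0]]
[[4,14],[12,0]]
[[4,14],[12,0]]
[[4,14],[12,9],[15,0]]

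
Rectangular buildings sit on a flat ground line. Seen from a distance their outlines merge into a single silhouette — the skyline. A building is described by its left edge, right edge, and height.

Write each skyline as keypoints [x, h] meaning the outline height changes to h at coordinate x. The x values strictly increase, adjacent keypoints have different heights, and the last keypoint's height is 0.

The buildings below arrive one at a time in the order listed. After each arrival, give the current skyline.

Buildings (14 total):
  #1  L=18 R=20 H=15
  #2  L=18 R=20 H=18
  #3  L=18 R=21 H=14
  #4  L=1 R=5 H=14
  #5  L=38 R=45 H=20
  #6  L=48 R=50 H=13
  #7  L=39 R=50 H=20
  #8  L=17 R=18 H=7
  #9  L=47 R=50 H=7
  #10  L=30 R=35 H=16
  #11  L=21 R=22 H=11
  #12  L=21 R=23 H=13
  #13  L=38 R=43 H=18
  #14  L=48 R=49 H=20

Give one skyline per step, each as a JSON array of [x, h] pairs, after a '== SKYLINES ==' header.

== SKYLINES ==
[[18,15],[20,0]]
[[18,18],[20,0]]
[[18,18],[20,14],[21,0]]
[[1,14],[5,0],[18,18],[20,14],[21,0]]
[[1,14],[5,0],[18,18],[20,14],[21,0],[38,20],[45,0]]
[[1,14],[5,0],[18,18],[20,14],[21,0],[38,20],[45,0],[48,13],[50,0]]
[[1,14],[5,0],[18,18],[20,14],[21,0],[38,20],[50,0]]
[[1,14],[5,0],[17,7],[18,18],[20,14],[21,0],[38,20],[50,0]]
[[1,14],[5,0],[17,7],[18,18],[20,14],[21,0],[38,20],[50,0]]
[[1,14],[5,0],[17,7],[18,18],[20,14],[21,0],[30,16],[35,0],[38,20],[50,0]]
[[1,14],[5,0],[17,7],[18,18],[20,14],[21,11],[22,0],[30,16],[35,0],[38,20],[50,0]]
[[1,14],[5,0],[17,7],[18,18],[20,14],[21,13],[23,0],[30,16],[35,0],[38,20],[50,0]]
[[1,14],[5,0],[17,7],[18,18],[20,14],[21,13],[23,0],[30,16],[35,0],[38,20],[50,0]]
[[1,14],[5,0],[17,7],[18,18],[20,14],[21,13],[23,0],[30,16],[35,0],[38,20],[50,0]]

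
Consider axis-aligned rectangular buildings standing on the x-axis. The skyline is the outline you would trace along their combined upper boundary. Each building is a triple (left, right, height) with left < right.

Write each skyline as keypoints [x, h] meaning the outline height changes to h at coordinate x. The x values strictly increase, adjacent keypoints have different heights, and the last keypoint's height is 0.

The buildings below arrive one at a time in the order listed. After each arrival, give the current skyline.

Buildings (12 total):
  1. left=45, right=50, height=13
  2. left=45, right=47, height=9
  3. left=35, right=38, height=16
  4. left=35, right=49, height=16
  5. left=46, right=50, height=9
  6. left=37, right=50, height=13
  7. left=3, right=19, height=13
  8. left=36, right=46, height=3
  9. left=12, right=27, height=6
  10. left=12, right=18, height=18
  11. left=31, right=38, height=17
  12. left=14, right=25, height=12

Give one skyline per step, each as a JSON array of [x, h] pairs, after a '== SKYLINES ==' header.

== SKYLINES ==
[[45,13],[50,0]]
[[45,13],[50,0]]
[[35,16],[38,0],[45,13],[50,0]]
[[35,16],[49,13],[50,0]]
[[35,16],[49,13],[50,0]]
[[35,16],[49,13],[50,0]]
[[3,13],[19,0],[35,16],[49,13],[50,0]]
[[3,13],[19,0],[35,16],[49,13],[50,0]]
[[3,13],[19,6],[27,0],[35,16],[49,13],[50,0]]
[[3,13],[12,18],[18,13],[19,6],[27,0],[35,16],[49,13],[50,0]]
[[3,13],[12,18],[18,13],[19,6],[27,0],[31,17],[38,16],[49,13],[50,0]]
[[3,13],[12,18],[18,13],[19,12],[25,6],[27,0],[31,17],[38,16],[49,13],[50,0]]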